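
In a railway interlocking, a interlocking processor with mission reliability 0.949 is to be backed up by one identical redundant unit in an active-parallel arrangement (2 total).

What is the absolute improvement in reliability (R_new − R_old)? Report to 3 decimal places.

R_before = 0.949
R_after = 1 − (1 − 0.949)^2 = 0.997
ΔR = 0.997 − 0.949 = 0.048

0.048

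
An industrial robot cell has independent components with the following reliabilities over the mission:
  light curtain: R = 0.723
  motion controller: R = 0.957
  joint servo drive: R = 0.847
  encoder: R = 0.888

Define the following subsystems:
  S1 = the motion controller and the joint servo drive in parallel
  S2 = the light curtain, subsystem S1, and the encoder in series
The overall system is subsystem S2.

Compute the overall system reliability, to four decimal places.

0.6378

Parallel (motion controller and joint servo drive): 1 − (1 − 0.957000)(1 − 0.847000) = 0.993421
Series (light curtain, [0.993421], and encoder): 0.723000 × 0.993421 × 0.888000 = 0.6378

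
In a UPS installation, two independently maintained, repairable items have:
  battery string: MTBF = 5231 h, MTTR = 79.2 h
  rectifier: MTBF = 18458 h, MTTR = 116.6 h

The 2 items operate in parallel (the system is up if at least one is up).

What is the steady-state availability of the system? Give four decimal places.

0.9999

A(battery string) = MTBF/(MTBF+MTTR) = 5231/(5231+79.2) = 0.985085
A(rectifier) = MTBF/(MTBF+MTTR) = 18458/(18458+116.6) = 0.993723
Parallel availability: 1 − (1 − 0.985085)(1 − 0.993723) = 0.9999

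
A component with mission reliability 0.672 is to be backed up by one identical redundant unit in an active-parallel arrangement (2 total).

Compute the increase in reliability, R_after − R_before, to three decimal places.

0.220

R_before = 0.672
R_after = 1 − (1 − 0.672)^2 = 0.892
ΔR = 0.892 − 0.672 = 0.220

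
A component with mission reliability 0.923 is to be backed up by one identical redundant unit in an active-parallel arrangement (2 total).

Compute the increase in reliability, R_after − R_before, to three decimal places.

0.071

R_before = 0.923
R_after = 1 − (1 − 0.923)^2 = 0.994
ΔR = 0.994 − 0.923 = 0.071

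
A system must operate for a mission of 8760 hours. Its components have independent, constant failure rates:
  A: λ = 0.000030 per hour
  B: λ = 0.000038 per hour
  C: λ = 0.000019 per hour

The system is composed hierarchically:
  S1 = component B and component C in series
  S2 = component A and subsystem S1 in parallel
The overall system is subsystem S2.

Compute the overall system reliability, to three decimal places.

0.909

R(A) = exp(−0.000030 × 8760) = 0.76890
R(B) = exp(−0.000038 × 8760) = 0.71686
R(C) = exp(−0.000019 × 8760) = 0.84667
Series (B and C): 0.71686 × 0.84667 = 0.60694
Parallel (A and [0.60694]): 1 − (1 − 0.76890)(1 − 0.60694) = 0.909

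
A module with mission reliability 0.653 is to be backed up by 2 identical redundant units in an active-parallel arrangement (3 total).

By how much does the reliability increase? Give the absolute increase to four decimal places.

R_before = 0.653
R_after = 1 − (1 − 0.653)^3 = 0.9582
ΔR = 0.9582 − 0.653 = 0.3052

0.3052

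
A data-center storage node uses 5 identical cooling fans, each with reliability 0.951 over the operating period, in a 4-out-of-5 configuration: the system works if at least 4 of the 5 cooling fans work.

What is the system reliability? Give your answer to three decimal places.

R = Σ_{i=4}^{5} C(5,i) p^i (1−p)^{5−i} with p = 0.951
C(5,4)·0.951^4·0.049^1 = 0.20040
C(5,5)·0.951^5·0.049^0 = 0.77786
Sum = 0.978

0.978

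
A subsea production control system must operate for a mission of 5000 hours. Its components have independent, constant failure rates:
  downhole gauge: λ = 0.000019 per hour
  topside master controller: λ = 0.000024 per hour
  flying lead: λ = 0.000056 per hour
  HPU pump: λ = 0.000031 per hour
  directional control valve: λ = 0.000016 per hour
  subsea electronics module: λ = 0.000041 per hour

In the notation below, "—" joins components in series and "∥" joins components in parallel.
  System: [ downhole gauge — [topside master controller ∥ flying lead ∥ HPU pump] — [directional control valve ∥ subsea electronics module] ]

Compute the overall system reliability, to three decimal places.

0.893

R(downhole gauge) = exp(−0.000019 × 5000) = 0.90937
R(topside master controller) = exp(−0.000024 × 5000) = 0.88692
R(flying lead) = exp(−0.000056 × 5000) = 0.75578
R(HPU pump) = exp(−0.000031 × 5000) = 0.85642
R(directional control valve) = exp(−0.000016 × 5000) = 0.92312
R(subsea electronics module) = exp(−0.000041 × 5000) = 0.81465
Parallel (topside master controller, flying lead, and HPU pump): 1 − (1 − 0.88692)(1 − 0.75578)(1 − 0.85642) = 0.99603
Parallel (directional control valve and subsea electronics module): 1 − (1 − 0.92312)(1 − 0.81465) = 0.98575
Series (downhole gauge, [0.99603], and [0.98575]): 0.90937 × 0.99603 × 0.98575 = 0.893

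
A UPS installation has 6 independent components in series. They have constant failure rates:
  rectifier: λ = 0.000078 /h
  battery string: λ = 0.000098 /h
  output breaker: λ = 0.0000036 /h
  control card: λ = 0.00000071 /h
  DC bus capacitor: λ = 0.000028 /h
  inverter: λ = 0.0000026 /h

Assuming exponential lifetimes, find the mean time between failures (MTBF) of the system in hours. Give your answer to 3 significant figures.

4740

Series of exponential components: λ_sys = Σ λ_i
λ_sys = 0.000078 + 0.000098 + 0.0000036 + 0.00000071 + 0.000028 + 0.0000026 = 2.1091e-04 /h
MTBF = 1 / λ_sys = 4740 h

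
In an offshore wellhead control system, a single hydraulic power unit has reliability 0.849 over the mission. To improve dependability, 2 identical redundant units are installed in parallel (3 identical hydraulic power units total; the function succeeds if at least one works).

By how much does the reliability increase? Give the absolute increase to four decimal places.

0.1476

R_before = 0.849
R_after = 1 − (1 − 0.849)^3 = 0.9966
ΔR = 0.9966 − 0.849 = 0.1476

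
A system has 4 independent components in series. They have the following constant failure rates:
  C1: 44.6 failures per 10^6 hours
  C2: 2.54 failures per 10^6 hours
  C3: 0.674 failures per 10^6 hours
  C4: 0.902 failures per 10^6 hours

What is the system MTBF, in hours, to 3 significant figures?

20500

Series of exponential components: λ_sys = Σ λ_i
λ_sys = 0.0000446 + 0.00000254 + 0.000000674 + 0.000000902 = 4.8716e-05 /h
MTBF = 1 / λ_sys = 20500 h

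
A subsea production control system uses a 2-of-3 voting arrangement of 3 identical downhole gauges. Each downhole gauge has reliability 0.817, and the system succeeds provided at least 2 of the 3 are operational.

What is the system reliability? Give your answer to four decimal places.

0.9118

R = Σ_{i=2}^{3} C(3,i) p^i (1−p)^{3−i} with p = 0.817
C(3,2)·0.817^2·0.183^1 = 0.366451
C(3,3)·0.817^3·0.183^0 = 0.545339
Sum = 0.9118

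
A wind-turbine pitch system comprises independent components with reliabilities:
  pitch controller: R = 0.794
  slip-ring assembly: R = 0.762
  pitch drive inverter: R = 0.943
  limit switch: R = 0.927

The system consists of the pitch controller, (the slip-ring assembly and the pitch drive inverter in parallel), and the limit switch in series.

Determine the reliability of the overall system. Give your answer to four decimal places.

Parallel (slip-ring assembly and pitch drive inverter): 1 − (1 − 0.762000)(1 − 0.943000) = 0.986434
Series (pitch controller, [0.986434], and limit switch): 0.794000 × 0.986434 × 0.927000 = 0.7261

0.7261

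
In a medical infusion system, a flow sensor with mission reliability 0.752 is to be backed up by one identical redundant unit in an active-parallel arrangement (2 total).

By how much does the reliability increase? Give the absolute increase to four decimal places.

R_before = 0.752
R_after = 1 − (1 − 0.752)^2 = 0.9385
ΔR = 0.9385 − 0.752 = 0.1865

0.1865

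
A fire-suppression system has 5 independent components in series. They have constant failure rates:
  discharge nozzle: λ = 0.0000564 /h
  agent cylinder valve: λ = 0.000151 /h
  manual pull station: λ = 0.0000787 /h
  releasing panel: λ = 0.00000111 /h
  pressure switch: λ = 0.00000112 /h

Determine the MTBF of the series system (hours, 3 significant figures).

Series of exponential components: λ_sys = Σ λ_i
λ_sys = 0.0000564 + 0.000151 + 0.0000787 + 0.00000111 + 0.00000112 = 2.8833e-04 /h
MTBF = 1 / λ_sys = 3470 h

3470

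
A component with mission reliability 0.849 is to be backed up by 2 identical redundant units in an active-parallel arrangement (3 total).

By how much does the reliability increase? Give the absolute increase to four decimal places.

0.1476

R_before = 0.849
R_after = 1 − (1 − 0.849)^3 = 0.9966
ΔR = 0.9966 − 0.849 = 0.1476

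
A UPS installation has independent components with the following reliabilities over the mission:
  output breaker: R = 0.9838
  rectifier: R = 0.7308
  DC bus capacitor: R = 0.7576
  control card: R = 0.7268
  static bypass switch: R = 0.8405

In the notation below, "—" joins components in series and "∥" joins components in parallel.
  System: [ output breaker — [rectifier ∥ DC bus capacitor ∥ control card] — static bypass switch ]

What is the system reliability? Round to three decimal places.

Parallel (rectifier, DC bus capacitor, and control card): 1 − (1 − 0.73080)(1 − 0.75760)(1 − 0.72680) = 0.98217
Series (output breaker, [0.98217], and static bypass switch): 0.98380 × 0.98217 × 0.84050 = 0.812

0.812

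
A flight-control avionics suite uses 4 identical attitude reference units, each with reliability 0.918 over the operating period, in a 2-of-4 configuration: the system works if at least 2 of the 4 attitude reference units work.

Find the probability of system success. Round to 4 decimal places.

R = Σ_{i=2}^{4} C(4,i) p^i (1−p)^{4−i} with p = 0.918
C(4,2)·0.918^2·0.082^2 = 0.033999
C(4,3)·0.918^3·0.082^1 = 0.253748
C(4,4)·0.918^4·0.082^0 = 0.710184
Sum = 0.9979

0.9979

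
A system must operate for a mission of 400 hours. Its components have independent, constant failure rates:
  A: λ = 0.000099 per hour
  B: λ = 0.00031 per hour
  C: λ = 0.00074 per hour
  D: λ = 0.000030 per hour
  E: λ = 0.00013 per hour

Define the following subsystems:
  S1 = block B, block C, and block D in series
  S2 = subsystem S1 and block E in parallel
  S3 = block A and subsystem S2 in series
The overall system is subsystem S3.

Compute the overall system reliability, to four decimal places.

0.9441

R(A) = exp(−0.000099 × 400) = 0.961174
R(B) = exp(−0.00031 × 400) = 0.883380
R(C) = exp(−0.00074 × 400) = 0.743787
R(D) = exp(−0.000030 × 400) = 0.988072
R(E) = exp(−0.00013 × 400) = 0.949329
Series (B, C, and D): 0.883380 × 0.743787 × 0.988072 = 0.649209
Parallel ([0.649209] and E): 1 − (1 − 0.649209)(1 − 0.949329) = 0.982225
Series (A and [0.982225]): 0.961174 × 0.982225 = 0.9441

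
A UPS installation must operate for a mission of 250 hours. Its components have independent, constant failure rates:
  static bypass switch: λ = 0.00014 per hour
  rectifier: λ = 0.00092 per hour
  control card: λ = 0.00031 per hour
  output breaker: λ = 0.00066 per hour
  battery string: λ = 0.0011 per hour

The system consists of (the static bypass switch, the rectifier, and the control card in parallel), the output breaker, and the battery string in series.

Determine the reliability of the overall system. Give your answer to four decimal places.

R(static bypass switch) = exp(−0.00014 × 250) = 0.965605
R(rectifier) = exp(−0.00092 × 250) = 0.794534
R(control card) = exp(−0.00031 × 250) = 0.925427
R(output breaker) = exp(−0.00066 × 250) = 0.847894
R(battery string) = exp(−0.0011 × 250) = 0.759572
Parallel (static bypass switch, rectifier, and control card): 1 − (1 − 0.965605)(1 − 0.794534)(1 − 0.925427) = 0.999473
Series ([0.999473], output breaker, and battery string): 0.999473 × 0.847894 × 0.759572 = 0.6437

0.6437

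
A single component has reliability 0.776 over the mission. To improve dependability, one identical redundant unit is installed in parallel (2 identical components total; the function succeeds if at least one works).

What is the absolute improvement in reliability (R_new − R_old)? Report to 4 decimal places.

0.1738

R_before = 0.776
R_after = 1 − (1 − 0.776)^2 = 0.9498
ΔR = 0.9498 − 0.776 = 0.1738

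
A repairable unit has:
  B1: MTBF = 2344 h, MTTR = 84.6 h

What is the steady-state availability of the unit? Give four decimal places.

A(B1) = MTBF/(MTBF+MTTR) = 2344/(2344+84.6) = 0.9652

0.9652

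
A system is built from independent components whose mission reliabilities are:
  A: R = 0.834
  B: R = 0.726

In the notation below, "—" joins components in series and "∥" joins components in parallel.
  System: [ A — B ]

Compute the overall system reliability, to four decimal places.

0.6055

Series (A and B): 0.834000 × 0.726000 = 0.6055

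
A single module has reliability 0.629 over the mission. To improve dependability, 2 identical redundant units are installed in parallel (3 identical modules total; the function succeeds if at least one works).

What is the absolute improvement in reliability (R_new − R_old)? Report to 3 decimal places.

0.320

R_before = 0.629
R_after = 1 − (1 − 0.629)^3 = 0.949
ΔR = 0.949 − 0.629 = 0.320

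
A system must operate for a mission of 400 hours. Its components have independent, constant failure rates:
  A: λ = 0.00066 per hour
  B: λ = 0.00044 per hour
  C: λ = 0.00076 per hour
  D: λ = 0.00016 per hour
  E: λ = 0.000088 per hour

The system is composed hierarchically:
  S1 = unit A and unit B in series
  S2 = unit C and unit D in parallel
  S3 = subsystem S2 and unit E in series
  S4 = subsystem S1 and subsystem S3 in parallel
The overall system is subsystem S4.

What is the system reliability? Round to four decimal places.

0.9821

R(A) = exp(−0.00066 × 400) = 0.767974
R(B) = exp(−0.00044 × 400) = 0.838618
R(C) = exp(−0.00076 × 400) = 0.737861
R(D) = exp(−0.00016 × 400) = 0.938005
R(E) = exp(−0.000088 × 400) = 0.965412
Series (A and B): 0.767974 × 0.838618 = 0.644037
Parallel (C and D): 1 − (1 − 0.737861)(1 − 0.938005) = 0.983749
Series ([0.983749] and E): 0.983749 × 0.965412 = 0.949723
Parallel ([0.644037] and [0.949723]): 1 − (1 − 0.644037)(1 − 0.949723) = 0.9821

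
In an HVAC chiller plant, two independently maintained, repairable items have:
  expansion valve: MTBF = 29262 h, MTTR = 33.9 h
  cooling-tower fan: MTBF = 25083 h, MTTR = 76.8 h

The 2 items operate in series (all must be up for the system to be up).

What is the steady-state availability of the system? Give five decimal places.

0.99579

A(expansion valve) = MTBF/(MTBF+MTTR) = 29262/(29262+33.9) = 0.998843
A(cooling-tower fan) = MTBF/(MTBF+MTTR) = 25083/(25083+76.8) = 0.996948
Series availability: 0.998843 × 0.996948 = 0.99579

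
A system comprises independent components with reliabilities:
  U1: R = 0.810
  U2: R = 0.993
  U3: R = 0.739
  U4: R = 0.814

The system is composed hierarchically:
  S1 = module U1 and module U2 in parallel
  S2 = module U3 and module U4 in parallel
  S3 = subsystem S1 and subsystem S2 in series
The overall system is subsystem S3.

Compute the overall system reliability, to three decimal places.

Parallel (U1 and U2): 1 − (1 − 0.81000)(1 − 0.99300) = 0.99867
Parallel (U3 and U4): 1 − (1 − 0.73900)(1 − 0.81400) = 0.95145
Series ([0.99867] and [0.95145]): 0.99867 × 0.95145 = 0.950

0.950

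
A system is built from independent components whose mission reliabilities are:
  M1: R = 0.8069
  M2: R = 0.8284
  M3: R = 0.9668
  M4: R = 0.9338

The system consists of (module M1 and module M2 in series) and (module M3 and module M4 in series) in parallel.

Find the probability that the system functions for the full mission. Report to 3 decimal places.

Series (M1 and M2): 0.80690 × 0.82840 = 0.66844
Series (M3 and M4): 0.96680 × 0.93380 = 0.90280
Parallel ([0.66844] and [0.90280]): 1 − (1 − 0.66844)(1 − 0.90280) = 0.968

0.968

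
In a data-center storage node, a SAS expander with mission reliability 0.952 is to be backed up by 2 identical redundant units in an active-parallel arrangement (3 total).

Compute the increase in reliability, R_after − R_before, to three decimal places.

R_before = 0.952
R_after = 1 − (1 − 0.952)^3 = 1.000
ΔR = 1.000 − 0.952 = 0.048

0.048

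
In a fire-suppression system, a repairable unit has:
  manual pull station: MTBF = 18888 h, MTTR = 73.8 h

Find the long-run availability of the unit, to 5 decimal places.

0.99611

A(manual pull station) = MTBF/(MTBF+MTTR) = 18888/(18888+73.8) = 0.99611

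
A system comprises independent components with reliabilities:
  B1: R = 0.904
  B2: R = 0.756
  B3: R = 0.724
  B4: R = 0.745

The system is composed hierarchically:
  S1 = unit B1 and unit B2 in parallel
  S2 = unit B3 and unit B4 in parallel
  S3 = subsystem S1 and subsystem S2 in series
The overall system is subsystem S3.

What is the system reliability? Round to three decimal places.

0.908

Parallel (B1 and B2): 1 − (1 − 0.90400)(1 − 0.75600) = 0.97658
Parallel (B3 and B4): 1 − (1 − 0.72400)(1 − 0.74500) = 0.92962
Series ([0.97658] and [0.92962]): 0.97658 × 0.92962 = 0.908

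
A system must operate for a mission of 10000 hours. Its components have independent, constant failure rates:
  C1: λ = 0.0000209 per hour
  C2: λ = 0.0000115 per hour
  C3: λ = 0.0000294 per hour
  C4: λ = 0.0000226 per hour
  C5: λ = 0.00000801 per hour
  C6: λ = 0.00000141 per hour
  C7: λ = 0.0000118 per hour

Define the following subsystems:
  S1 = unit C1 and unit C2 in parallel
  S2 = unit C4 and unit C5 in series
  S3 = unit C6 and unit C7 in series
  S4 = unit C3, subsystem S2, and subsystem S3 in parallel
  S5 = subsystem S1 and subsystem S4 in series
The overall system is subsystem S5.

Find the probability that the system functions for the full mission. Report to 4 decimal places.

R(C1) = exp(−0.0000209 × 10000) = 0.811395
R(C2) = exp(−0.0000115 × 10000) = 0.891366
R(C3) = exp(−0.0000294 × 10000) = 0.745276
R(C4) = exp(−0.0000226 × 10000) = 0.797718
R(C5) = exp(−0.00000801 × 10000) = 0.923024
R(C6) = exp(−0.00000141 × 10000) = 0.985999
R(C7) = exp(−0.0000118 × 10000) = 0.888696
Parallel (C1 and C2): 1 − (1 − 0.811395)(1 − 0.891366) = 0.979511
Series (C4 and C5): 0.797718 × 0.923024 = 0.736313
Series (C6 and C7): 0.985999 × 0.888696 = 0.876253
Parallel (C3, [0.736313], and [0.876253]): 1 − (1 − 0.745276)(1 − 0.736313)(1 − 0.876253) = 0.991688
Series ([0.979511] and [0.991688]): 0.979511 × 0.991688 = 0.9714

0.9714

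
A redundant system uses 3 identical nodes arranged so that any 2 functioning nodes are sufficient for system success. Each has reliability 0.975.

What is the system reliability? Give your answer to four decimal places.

0.9982

R = Σ_{i=2}^{3} C(3,i) p^i (1−p)^{3−i} with p = 0.975
C(3,2)·0.975^2·0.025^1 = 0.071297
C(3,3)·0.975^3·0.025^0 = 0.926859
Sum = 0.9982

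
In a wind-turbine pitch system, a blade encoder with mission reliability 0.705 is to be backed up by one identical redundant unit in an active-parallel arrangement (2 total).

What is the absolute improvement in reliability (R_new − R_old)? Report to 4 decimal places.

0.2080

R_before = 0.705
R_after = 1 − (1 − 0.705)^2 = 0.9130
ΔR = 0.9130 − 0.705 = 0.2080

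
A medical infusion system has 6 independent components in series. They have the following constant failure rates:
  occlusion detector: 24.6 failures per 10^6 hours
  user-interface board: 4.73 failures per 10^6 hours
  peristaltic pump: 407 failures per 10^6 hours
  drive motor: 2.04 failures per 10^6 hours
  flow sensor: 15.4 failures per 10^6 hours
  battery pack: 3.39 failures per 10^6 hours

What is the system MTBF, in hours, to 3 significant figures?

Series of exponential components: λ_sys = Σ λ_i
λ_sys = 0.0000246 + 0.00000473 + 0.000407 + 0.00000204 + 0.0000154 + 0.00000339 = 4.5716e-04 /h
MTBF = 1 / λ_sys = 2190 h

2190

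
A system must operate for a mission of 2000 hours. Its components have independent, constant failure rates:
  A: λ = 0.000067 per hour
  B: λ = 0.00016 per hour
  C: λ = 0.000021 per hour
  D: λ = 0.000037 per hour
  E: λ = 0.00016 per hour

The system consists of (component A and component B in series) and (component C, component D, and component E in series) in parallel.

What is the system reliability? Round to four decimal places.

0.8710

R(A) = exp(−0.000067 × 2000) = 0.874590
R(B) = exp(−0.00016 × 2000) = 0.726149
R(C) = exp(−0.000021 × 2000) = 0.958870
R(D) = exp(−0.000037 × 2000) = 0.928672
R(E) = exp(−0.00016 × 2000) = 0.726149
Series (A and B): 0.874590 × 0.726149 = 0.635083
Series (C, D, and E): 0.958870 × 0.928672 × 0.726149 = 0.646618
Parallel ([0.635083] and [0.646618]): 1 − (1 − 0.635083)(1 − 0.646618) = 0.8710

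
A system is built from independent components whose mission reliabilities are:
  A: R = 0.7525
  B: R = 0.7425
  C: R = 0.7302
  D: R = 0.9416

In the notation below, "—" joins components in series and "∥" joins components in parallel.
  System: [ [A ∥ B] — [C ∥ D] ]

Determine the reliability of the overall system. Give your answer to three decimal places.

Parallel (A and B): 1 − (1 − 0.75250)(1 − 0.74250) = 0.93627
Parallel (C and D): 1 − (1 − 0.73020)(1 − 0.94160) = 0.98424
Series ([0.93627] and [0.98424]): 0.93627 × 0.98424 = 0.922

0.922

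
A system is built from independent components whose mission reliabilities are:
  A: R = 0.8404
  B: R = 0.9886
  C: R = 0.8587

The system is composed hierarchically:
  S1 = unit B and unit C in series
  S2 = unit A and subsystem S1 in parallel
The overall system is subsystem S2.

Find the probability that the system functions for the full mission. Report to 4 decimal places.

0.9759

Series (B and C): 0.988600 × 0.858700 = 0.848911
Parallel (A and [0.848911]): 1 − (1 − 0.840400)(1 − 0.848911) = 0.9759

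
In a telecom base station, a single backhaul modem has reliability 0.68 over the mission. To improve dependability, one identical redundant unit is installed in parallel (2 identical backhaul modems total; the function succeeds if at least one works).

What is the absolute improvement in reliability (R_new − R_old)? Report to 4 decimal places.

0.2176

R_before = 0.68
R_after = 1 − (1 − 0.68)^2 = 0.8976
ΔR = 0.8976 − 0.68 = 0.2176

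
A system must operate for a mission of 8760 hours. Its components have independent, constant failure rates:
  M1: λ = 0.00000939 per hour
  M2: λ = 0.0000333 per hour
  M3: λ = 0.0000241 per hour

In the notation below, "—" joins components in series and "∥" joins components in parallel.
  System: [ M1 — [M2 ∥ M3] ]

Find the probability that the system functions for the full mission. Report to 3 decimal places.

R(M1) = exp(−0.00000939 × 8760) = 0.92104
R(M2) = exp(−0.0000333 × 8760) = 0.74699
R(M3) = exp(−0.0000241 × 8760) = 0.80968
Parallel (M2 and M3): 1 − (1 − 0.74699)(1 − 0.80968) = 0.95185
Series (M1 and [0.95185]): 0.92104 × 0.95185 = 0.877

0.877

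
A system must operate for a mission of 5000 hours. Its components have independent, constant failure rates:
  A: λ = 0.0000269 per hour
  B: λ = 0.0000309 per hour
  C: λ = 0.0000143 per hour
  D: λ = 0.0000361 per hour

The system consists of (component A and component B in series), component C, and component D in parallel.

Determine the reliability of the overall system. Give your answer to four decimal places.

0.9971

R(A) = exp(−0.0000269 × 5000) = 0.874153
R(B) = exp(−0.0000309 × 5000) = 0.856843
R(C) = exp(−0.0000143 × 5000) = 0.930996
R(D) = exp(−0.0000361 × 5000) = 0.834853
Series (A and B): 0.874153 × 0.856843 = 0.749012
Parallel ([0.749012], C, and D): 1 − (1 − 0.749012)(1 − 0.930996)(1 − 0.834853) = 0.9971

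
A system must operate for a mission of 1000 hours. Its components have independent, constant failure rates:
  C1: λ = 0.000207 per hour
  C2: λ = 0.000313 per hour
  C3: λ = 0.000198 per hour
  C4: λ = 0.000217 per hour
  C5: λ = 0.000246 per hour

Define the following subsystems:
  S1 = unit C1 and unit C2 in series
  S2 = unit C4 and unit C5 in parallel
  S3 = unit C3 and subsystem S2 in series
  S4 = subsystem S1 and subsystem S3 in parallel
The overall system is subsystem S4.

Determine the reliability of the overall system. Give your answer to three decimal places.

R(C1) = exp(−0.000207 × 1000) = 0.81302
R(C2) = exp(−0.000313 × 1000) = 0.73125
R(C3) = exp(−0.000198 × 1000) = 0.82037
R(C4) = exp(−0.000217 × 1000) = 0.80493
R(C5) = exp(−0.000246 × 1000) = 0.78192
Series (C1 and C2): 0.81302 × 0.73125 = 0.59452
Parallel (C4 and C5): 1 − (1 − 0.80493)(1 − 0.78192) = 0.95746
Series (C3 and [0.95746]): 0.82037 × 0.95746 = 0.78547
Parallel ([0.59452] and [0.78547]): 1 − (1 − 0.59452)(1 − 0.78547) = 0.913

0.913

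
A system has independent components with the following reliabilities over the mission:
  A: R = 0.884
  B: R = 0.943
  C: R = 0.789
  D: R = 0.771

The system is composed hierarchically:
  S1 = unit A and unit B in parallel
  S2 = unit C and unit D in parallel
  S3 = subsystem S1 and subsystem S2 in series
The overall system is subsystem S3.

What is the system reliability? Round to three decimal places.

Parallel (A and B): 1 − (1 − 0.88400)(1 − 0.94300) = 0.99339
Parallel (C and D): 1 − (1 − 0.78900)(1 − 0.77100) = 0.95168
Series ([0.99339] and [0.95168]): 0.99339 × 0.95168 = 0.945

0.945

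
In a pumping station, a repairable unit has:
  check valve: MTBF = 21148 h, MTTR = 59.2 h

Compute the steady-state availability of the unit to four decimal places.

0.9972

A(check valve) = MTBF/(MTBF+MTTR) = 21148/(21148+59.2) = 0.9972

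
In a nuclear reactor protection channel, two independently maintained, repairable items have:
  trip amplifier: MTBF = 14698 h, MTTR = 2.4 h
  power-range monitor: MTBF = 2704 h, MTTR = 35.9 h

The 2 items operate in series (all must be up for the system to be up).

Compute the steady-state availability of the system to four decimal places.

0.9867

A(trip amplifier) = MTBF/(MTBF+MTTR) = 14698/(14698+2.4) = 0.999837
A(power-range monitor) = MTBF/(MTBF+MTTR) = 2704/(2704+35.9) = 0.986897
Series availability: 0.999837 × 0.986897 = 0.9867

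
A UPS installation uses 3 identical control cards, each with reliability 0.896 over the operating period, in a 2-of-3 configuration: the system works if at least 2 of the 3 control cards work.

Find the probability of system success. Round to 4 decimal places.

R = Σ_{i=2}^{3} C(3,i) p^i (1−p)^{3−i} with p = 0.896
C(3,2)·0.896^2·0.104^1 = 0.250479
C(3,3)·0.896^3·0.104^0 = 0.719323
Sum = 0.9698

0.9698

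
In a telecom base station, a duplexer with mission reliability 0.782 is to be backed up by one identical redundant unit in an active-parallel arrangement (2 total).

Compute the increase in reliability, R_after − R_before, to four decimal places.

0.1705

R_before = 0.782
R_after = 1 − (1 − 0.782)^2 = 0.9525
ΔR = 0.9525 − 0.782 = 0.1705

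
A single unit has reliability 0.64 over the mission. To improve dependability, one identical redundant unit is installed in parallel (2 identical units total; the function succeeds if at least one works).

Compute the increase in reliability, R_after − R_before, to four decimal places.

R_before = 0.64
R_after = 1 − (1 − 0.64)^2 = 0.8704
ΔR = 0.8704 − 0.64 = 0.2304

0.2304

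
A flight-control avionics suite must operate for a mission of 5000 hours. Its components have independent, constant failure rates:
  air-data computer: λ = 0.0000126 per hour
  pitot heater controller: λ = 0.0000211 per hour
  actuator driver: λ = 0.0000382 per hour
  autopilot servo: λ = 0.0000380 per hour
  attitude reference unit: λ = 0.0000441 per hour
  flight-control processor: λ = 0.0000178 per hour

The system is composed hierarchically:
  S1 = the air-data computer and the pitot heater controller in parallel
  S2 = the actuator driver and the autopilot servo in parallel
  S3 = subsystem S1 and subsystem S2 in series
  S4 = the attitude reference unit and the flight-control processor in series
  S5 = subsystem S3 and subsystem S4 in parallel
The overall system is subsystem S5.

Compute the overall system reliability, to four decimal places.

R(air-data computer) = exp(−0.0000126 × 5000) = 0.938943
R(pitot heater controller) = exp(−0.0000211 × 5000) = 0.899874
R(actuator driver) = exp(−0.0000382 × 5000) = 0.826133
R(autopilot servo) = exp(−0.0000380 × 5000) = 0.826959
R(attitude reference unit) = exp(−0.0000441 × 5000) = 0.802118
R(flight-control processor) = exp(−0.0000178 × 5000) = 0.914846
Parallel (air-data computer and pitot heater controller): 1 − (1 − 0.938943)(1 − 0.899874) = 0.993887
Parallel (actuator driver and autopilot servo): 1 − (1 − 0.826133)(1 − 0.826959) = 0.969914
Series ([0.993887] and [0.969914]): 0.993887 × 0.969914 = 0.963985
Series (attitude reference unit and flight-control processor): 0.802118 × 0.914846 = 0.733814
Parallel ([0.963985] and [0.733814]): 1 − (1 − 0.963985)(1 − 0.733814) = 0.9904

0.9904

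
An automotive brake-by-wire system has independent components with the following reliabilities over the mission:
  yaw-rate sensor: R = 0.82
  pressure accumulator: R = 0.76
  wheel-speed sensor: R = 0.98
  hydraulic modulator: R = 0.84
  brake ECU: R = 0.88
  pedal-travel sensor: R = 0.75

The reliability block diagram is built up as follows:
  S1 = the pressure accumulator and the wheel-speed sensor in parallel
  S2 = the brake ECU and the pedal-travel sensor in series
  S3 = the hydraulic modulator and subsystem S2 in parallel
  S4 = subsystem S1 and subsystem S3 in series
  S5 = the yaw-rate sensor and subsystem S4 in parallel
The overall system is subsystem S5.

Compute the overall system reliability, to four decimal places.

Parallel (pressure accumulator and wheel-speed sensor): 1 − (1 − 0.760000)(1 − 0.980000) = 0.995200
Series (brake ECU and pedal-travel sensor): 0.880000 × 0.750000 = 0.660000
Parallel (hydraulic modulator and [0.660000]): 1 − (1 − 0.840000)(1 − 0.660000) = 0.945600
Series ([0.995200] and [0.945600]): 0.995200 × 0.945600 = 0.941061
Parallel (yaw-rate sensor and [0.941061]): 1 − (1 − 0.820000)(1 − 0.941061) = 0.9894

0.9894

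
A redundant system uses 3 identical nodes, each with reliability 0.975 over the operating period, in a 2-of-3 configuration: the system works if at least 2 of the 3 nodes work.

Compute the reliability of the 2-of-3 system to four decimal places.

0.9982

R = Σ_{i=2}^{3} C(3,i) p^i (1−p)^{3−i} with p = 0.975
C(3,2)·0.975^2·0.025^1 = 0.071297
C(3,3)·0.975^3·0.025^0 = 0.926859
Sum = 0.9982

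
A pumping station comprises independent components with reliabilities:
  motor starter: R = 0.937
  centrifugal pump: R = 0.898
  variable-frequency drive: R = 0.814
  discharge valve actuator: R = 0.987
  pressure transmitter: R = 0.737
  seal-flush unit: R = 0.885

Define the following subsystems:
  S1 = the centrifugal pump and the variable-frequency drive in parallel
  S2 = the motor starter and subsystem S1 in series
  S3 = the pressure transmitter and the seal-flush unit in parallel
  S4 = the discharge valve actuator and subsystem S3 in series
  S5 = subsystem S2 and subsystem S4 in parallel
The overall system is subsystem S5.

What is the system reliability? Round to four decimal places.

Parallel (centrifugal pump and variable-frequency drive): 1 − (1 − 0.898000)(1 − 0.814000) = 0.981028
Series (motor starter and [0.981028]): 0.937000 × 0.981028 = 0.919223
Parallel (pressure transmitter and seal-flush unit): 1 − (1 − 0.737000)(1 − 0.885000) = 0.969755
Series (discharge valve actuator and [0.969755]): 0.987000 × 0.969755 = 0.957148
Parallel ([0.919223] and [0.957148]): 1 − (1 − 0.919223)(1 − 0.957148) = 0.9965

0.9965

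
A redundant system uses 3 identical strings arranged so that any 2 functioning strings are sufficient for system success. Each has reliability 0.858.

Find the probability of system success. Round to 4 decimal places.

R = Σ_{i=2}^{3} C(3,i) p^i (1−p)^{3−i} with p = 0.858
C(3,2)·0.858^2·0.142^1 = 0.313606
C(3,3)·0.858^3·0.142^0 = 0.631629
Sum = 0.9452

0.9452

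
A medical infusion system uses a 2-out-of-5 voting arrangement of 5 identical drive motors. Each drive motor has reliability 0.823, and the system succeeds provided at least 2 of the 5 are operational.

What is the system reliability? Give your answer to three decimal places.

0.996

R = Σ_{i=2}^{5} C(5,i) p^i (1−p)^{5−i} with p = 0.823
C(5,2)·0.823^2·0.177^3 = 0.03756
C(5,3)·0.823^3·0.177^2 = 0.17464
C(5,4)·0.823^4·0.177^1 = 0.40602
C(5,5)·0.823^5·0.177^0 = 0.37757
Sum = 0.996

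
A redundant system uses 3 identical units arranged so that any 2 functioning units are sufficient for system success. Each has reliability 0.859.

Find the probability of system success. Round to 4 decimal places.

0.9460

R = Σ_{i=2}^{3} C(3,i) p^i (1−p)^{3−i} with p = 0.859
C(3,2)·0.859^2·0.141^1 = 0.312124
C(3,3)·0.859^3·0.141^0 = 0.633840
Sum = 0.9460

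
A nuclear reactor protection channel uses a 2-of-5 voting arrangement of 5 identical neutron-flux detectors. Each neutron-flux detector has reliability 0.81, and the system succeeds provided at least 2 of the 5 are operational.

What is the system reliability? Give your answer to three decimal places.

R = Σ_{i=2}^{5} C(5,i) p^i (1−p)^{5−i} with p = 0.81
C(5,2)·0.81^2·0.19^3 = 0.04500
C(5,3)·0.81^3·0.19^2 = 0.19185
C(5,4)·0.81^4·0.19^1 = 0.40894
C(5,5)·0.81^5·0.19^0 = 0.34868
Sum = 0.994

0.994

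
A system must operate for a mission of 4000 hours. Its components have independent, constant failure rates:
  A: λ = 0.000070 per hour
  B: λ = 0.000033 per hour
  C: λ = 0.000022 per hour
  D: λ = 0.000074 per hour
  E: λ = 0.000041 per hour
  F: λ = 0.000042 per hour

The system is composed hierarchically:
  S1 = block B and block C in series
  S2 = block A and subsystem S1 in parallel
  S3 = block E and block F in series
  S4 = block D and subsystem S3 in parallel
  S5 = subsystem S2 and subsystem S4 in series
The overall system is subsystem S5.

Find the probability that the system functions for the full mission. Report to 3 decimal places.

0.883

R(A) = exp(−0.000070 × 4000) = 0.75578
R(B) = exp(−0.000033 × 4000) = 0.87634
R(C) = exp(−0.000022 × 4000) = 0.91576
R(D) = exp(−0.000074 × 4000) = 0.74379
R(E) = exp(−0.000041 × 4000) = 0.84874
R(F) = exp(−0.000042 × 4000) = 0.84535
Series (B and C): 0.87634 × 0.91576 = 0.80252
Parallel (A and [0.80252]): 1 − (1 − 0.75578)(1 − 0.80252) = 0.95177
Series (E and F): 0.84874 × 0.84535 = 0.71748
Parallel (D and [0.71748]): 1 − (1 − 0.74379)(1 − 0.71748) = 0.92762
Series ([0.95177] and [0.92762]): 0.95177 × 0.92762 = 0.883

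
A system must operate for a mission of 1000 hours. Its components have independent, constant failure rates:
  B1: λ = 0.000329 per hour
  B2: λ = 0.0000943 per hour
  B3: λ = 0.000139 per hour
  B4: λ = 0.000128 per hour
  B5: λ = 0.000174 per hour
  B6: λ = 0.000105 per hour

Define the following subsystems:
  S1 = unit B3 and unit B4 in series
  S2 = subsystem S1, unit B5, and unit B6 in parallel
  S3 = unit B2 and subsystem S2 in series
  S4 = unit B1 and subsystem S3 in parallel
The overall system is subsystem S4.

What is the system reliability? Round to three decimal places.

0.974

R(B1) = exp(−0.000329 × 1000) = 0.71964
R(B2) = exp(−0.0000943 × 1000) = 0.91001
R(B3) = exp(−0.000139 × 1000) = 0.87023
R(B4) = exp(−0.000128 × 1000) = 0.87985
R(B5) = exp(−0.000174 × 1000) = 0.84030
R(B6) = exp(−0.000105 × 1000) = 0.90032
Series (B3 and B4): 0.87023 × 0.87985 = 0.76567
Parallel ([0.76567], B5, and B6): 1 − (1 − 0.76567)(1 − 0.84030)(1 − 0.90032) = 0.99627
Series (B2 and [0.99627]): 0.91001 × 0.99627 = 0.90662
Parallel (B1 and [0.90662]): 1 − (1 − 0.71964)(1 − 0.90662) = 0.974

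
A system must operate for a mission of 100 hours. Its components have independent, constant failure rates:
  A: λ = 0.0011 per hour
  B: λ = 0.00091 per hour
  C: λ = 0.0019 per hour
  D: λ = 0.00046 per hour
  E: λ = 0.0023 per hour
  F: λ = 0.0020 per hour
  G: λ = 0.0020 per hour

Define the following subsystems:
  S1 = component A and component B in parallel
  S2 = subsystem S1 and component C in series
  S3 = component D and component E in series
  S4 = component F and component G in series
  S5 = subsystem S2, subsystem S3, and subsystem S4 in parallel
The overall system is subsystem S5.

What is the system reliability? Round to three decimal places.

R(A) = exp(−0.0011 × 100) = 0.89583
R(B) = exp(−0.00091 × 100) = 0.91302
R(C) = exp(−0.0019 × 100) = 0.82696
R(D) = exp(−0.00046 × 100) = 0.95504
R(E) = exp(−0.0023 × 100) = 0.79453
R(F) = exp(−0.0020 × 100) = 0.81873
R(G) = exp(−0.0020 × 100) = 0.81873
Parallel (A and B): 1 − (1 − 0.89583)(1 − 0.91302) = 0.99094
Series ([0.99094] and C): 0.99094 × 0.82696 = 0.81947
Series (D and E): 0.95504 × 0.79453 = 0.75881
Series (F and G): 0.81873 × 0.81873 = 0.67032
Parallel ([0.81947], [0.75881], and [0.67032]): 1 − (1 − 0.81947)(1 − 0.75881)(1 − 0.67032) = 0.986

0.986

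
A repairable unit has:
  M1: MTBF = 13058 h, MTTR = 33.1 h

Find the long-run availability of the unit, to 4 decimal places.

0.9975

A(M1) = MTBF/(MTBF+MTTR) = 13058/(13058+33.1) = 0.9975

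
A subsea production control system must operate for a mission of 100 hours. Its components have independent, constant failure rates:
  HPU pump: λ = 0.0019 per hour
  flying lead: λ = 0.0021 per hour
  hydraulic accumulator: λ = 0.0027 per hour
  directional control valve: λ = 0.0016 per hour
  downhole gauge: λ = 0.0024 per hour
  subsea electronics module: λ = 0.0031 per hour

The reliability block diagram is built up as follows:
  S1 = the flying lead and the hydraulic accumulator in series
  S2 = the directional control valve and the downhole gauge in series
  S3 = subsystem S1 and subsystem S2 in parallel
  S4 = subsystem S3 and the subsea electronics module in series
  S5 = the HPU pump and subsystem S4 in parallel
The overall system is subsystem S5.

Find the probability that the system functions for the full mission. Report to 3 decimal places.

0.938

R(HPU pump) = exp(−0.0019 × 100) = 0.82696
R(flying lead) = exp(−0.0021 × 100) = 0.81058
R(hydraulic accumulator) = exp(−0.0027 × 100) = 0.76338
R(directional control valve) = exp(−0.0016 × 100) = 0.85214
R(downhole gauge) = exp(−0.0024 × 100) = 0.78663
R(subsea electronics module) = exp(−0.0031 × 100) = 0.73345
Series (flying lead and hydraulic accumulator): 0.81058 × 0.76338 = 0.61878
Series (directional control valve and downhole gauge): 0.85214 × 0.78663 = 0.67032
Parallel ([0.61878] and [0.67032]): 1 − (1 − 0.61878)(1 − 0.67032) = 0.87432
Series ([0.87432] and subsea electronics module): 0.87432 × 0.73345 = 0.64127
Parallel (HPU pump and [0.64127]): 1 − (1 − 0.82696)(1 − 0.64127) = 0.938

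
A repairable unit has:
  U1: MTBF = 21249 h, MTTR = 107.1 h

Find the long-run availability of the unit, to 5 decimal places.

A(U1) = MTBF/(MTBF+MTTR) = 21249/(21249+107.1) = 0.99499

0.99499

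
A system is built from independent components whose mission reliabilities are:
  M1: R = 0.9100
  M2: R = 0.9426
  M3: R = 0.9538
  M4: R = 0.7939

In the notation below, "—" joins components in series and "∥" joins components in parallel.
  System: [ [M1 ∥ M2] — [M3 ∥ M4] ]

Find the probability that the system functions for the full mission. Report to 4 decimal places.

0.9854

Parallel (M1 and M2): 1 − (1 − 0.910000)(1 − 0.942600) = 0.994834
Parallel (M3 and M4): 1 − (1 − 0.953800)(1 − 0.793900) = 0.990478
Series ([0.994834] and [0.990478]): 0.994834 × 0.990478 = 0.9854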